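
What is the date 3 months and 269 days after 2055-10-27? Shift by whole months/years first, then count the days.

October 22, 2056

Advancing 3 months and 269 days from October 27, 2055: first the month/year part, then the days.
month 10 + 3 = 13, which is month 1 of year 2056 → January 2056.
Day 27 is valid in January, giving January 27, 2056.
Now add 269 days from January 27, 2056.
January has 31 days, so 31 − 27 = 4 days remain after January 27, 2056; 269 − 4 = 265 left.
February 2056 has 29 days (2056 is a leap year): 265 − 29 = 236 left.
March 2056 has 31 days: 236 − 31 = 205 left.
April 2056 has 30 days: 205 − 30 = 175 left.
May 2056 has 31 days: 175 − 31 = 144 left.
June 2056 has 30 days: 144 − 30 = 114 left.
July 2056 has 31 days: 114 − 31 = 83 left.
August 2056 has 31 days: 83 − 31 = 52 left.
September 2056 has 30 days: 52 − 30 = 22 left.
22 days into October 2056 → October 22, 2056.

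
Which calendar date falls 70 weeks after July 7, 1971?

Adding 70 weeks = 490 days from July 7, 1971.
July has 31 days, so 31 − 7 = 24 days remain after July 7, 1971; 490 − 24 = 466 left.
August 1971 has 31 days: 466 − 31 = 435 left.
September 1971 has 30 days: 435 − 30 = 405 left.
October 1971 has 31 days: 405 − 31 = 374 left.
November 1971 has 30 days: 374 − 30 = 344 left.
December 1971 has 31 days: 344 − 31 = 313 left.
January 1972 has 31 days: 313 − 31 = 282 left.
February 1972 has 29 days (1972 is a leap year): 282 − 29 = 253 left.
March 1972 has 31 days: 253 − 31 = 222 left.
April 1972 has 30 days: 222 − 30 = 192 left.
May 1972 has 31 days: 192 − 31 = 161 left.
June 1972 has 30 days: 161 − 30 = 131 left.
July 1972 has 31 days: 131 − 31 = 100 left.
August 1972 has 31 days: 100 − 31 = 69 left.
September 1972 has 30 days: 69 − 30 = 39 left.
October 1972 has 31 days: 39 − 31 = 8 left.
8 days into November 1972 → November 8, 1972.

November 8, 1972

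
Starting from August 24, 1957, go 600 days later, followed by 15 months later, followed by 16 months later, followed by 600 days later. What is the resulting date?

July 9, 1963

Advancing 600 days from August 24, 1957:
August has 31 days, so 31 − 24 = 7 days remain after August 24, 1957; 600 − 7 = 593 left.
September 1957 has 30 days: 593 − 30 = 563 left.
October 1957 has 31 days: 563 − 31 = 532 left.
November 1957 has 30 days: 532 − 30 = 502 left.
December 1957 has 31 days: 502 − 31 = 471 left.
January 1958 has 31 days: 471 − 31 = 440 left.
February 1958 has 28 days (1958 is not a leap year): 440 − 28 = 412 left.
March 1958 has 31 days: 412 − 31 = 381 left.
April 1958 has 30 days: 381 − 30 = 351 left.
May 1958 has 31 days: 351 − 31 = 320 left.
June 1958 has 30 days: 320 − 30 = 290 left.
July 1958 has 31 days: 290 − 31 = 259 left.
August 1958 has 31 days: 259 − 31 = 228 left.
September 1958 has 30 days: 228 − 30 = 198 left.
October 1958 has 31 days: 198 − 31 = 167 left.
November 1958 has 30 days: 167 − 30 = 137 left.
December 1958 has 31 days: 137 − 31 = 106 left.
January 1959 has 31 days: 106 − 31 = 75 left.
February 1959 has 28 days (1959 is not a leap year): 75 − 28 = 47 left.
March 1959 has 31 days: 47 − 31 = 16 left.
16 days into April 1959 → April 16, 1959.
Adding 15 months from April 16, 1959:
month 4 + 15 = 19, which is month 7 of year 1960 → July 1960.
Day 16 is valid in July, giving July 16, 1960.
Counting forward 16 months from July 16, 1960:
month 7 + 16 = 23, which is month 11 of year 1961 → November 1961.
Day 16 is valid in November, giving November 16, 1961.
Advancing 600 days from November 16, 1961:
November has 30 days, so 30 − 16 = 14 days remain after November 16, 1961; 600 − 14 = 586 left.
December 1961 has 31 days: 586 − 31 = 555 left.
January 1962 has 31 days: 555 − 31 = 524 left.
February 1962 has 28 days (1962 is not a leap year): 524 − 28 = 496 left.
March 1962 has 31 days: 496 − 31 = 465 left.
April 1962 has 30 days: 465 − 30 = 435 left.
May 1962 has 31 days: 435 − 31 = 404 left.
June 1962 has 30 days: 404 − 30 = 374 left.
July 1962 has 31 days: 374 − 31 = 343 left.
August 1962 has 31 days: 343 − 31 = 312 left.
September 1962 has 30 days: 312 − 30 = 282 left.
October 1962 has 31 days: 282 − 31 = 251 left.
November 1962 has 30 days: 251 − 30 = 221 left.
December 1962 has 31 days: 221 − 31 = 190 left.
January 1963 has 31 days: 190 − 31 = 159 left.
February 1963 has 28 days (1963 is not a leap year): 159 − 28 = 131 left.
March 1963 has 31 days: 131 − 31 = 100 left.
April 1963 has 30 days: 100 − 30 = 70 left.
May 1963 has 31 days: 70 − 31 = 39 left.
June 1963 has 30 days: 39 − 30 = 9 left.
9 days into July 1963 → July 9, 1963.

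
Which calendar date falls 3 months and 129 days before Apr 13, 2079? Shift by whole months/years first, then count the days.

Counting back 3 months and 129 days from April 13, 2079: first the month/year part, then the days.
month 4 − 3 = 1 → January 2079.
Day 13 is valid in January, giving January 13, 2079.
Now subtract 129 days from January 13, 2079.
Going back 13 days from January 13, 2079 reaches the end of the previous month; 129 − 13 = 116 left.
December 2078 has 31 days: 116 − 31 = 85 left.
November 2078 has 30 days: 85 − 30 = 55 left.
October 2078 has 31 days: 55 − 31 = 24 left.
September 2078 has 30 days; 30 − 24 = 6 → September 6, 2078.

September 6, 2078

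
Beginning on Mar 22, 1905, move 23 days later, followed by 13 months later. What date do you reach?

May 14, 1906

Advancing 23 days from March 22, 1905:
March has 31 days, so 31 − 22 = 9 days remain after March 22, 1905; 23 − 9 = 14 left.
14 days into April 1905 → April 14, 1905.
Adding 13 months from April 14, 1905:
month 4 + 13 = 17, which is month 5 of year 1906 → May 1906.
Day 14 is valid in May, giving May 14, 1906.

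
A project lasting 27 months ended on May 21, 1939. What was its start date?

February 21, 1937

Subtracting 27 months from May 21, 1939.
month 5 − 27 = -22, which is month 2 of year 1937 → February 1937.
Day 21 is valid in February, giving February 21, 1937.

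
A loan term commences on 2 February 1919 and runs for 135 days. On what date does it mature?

Adding 135 days from February 2, 1919.
February has 28 days, so 28 − 2 = 26 days remain after February 2, 1919; 135 − 26 = 109 left.
March 1919 has 31 days: 109 − 31 = 78 left.
April 1919 has 30 days: 78 − 30 = 48 left.
May 1919 has 31 days: 48 − 31 = 17 left.
17 days into June 1919 → June 17, 1919.

June 17, 1919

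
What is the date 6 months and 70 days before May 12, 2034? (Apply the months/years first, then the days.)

Counting back 6 months and 70 days from May 12, 2034: first the month/year part, then the days.
month 5 − 6 = -1, which is month 11 of year 2033 → November 2033.
Day 12 is valid in November, giving November 12, 2033.
Now subtract 70 days from November 12, 2033.
Going back 12 days from November 12, 2033 reaches the end of the previous month; 70 − 12 = 58 left.
October 2033 has 31 days: 58 − 31 = 27 left.
September 2033 has 30 days; 30 − 27 = 3 → September 3, 2033.

September 3, 2033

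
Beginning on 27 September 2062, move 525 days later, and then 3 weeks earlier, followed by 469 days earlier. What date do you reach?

November 1, 2062

Adding 525 days from September 27, 2062:
September has 30 days, so 30 − 27 = 3 days remain after September 27, 2062; 525 − 3 = 522 left.
October 2062 has 31 days: 522 − 31 = 491 left.
November 2062 has 30 days: 491 − 30 = 461 left.
December 2062 has 31 days: 461 − 31 = 430 left.
January 2063 has 31 days: 430 − 31 = 399 left.
February 2063 has 28 days (2063 is not a leap year): 399 − 28 = 371 left.
March 2063 has 31 days: 371 − 31 = 340 left.
April 2063 has 30 days: 340 − 30 = 310 left.
May 2063 has 31 days: 310 − 31 = 279 left.
June 2063 has 30 days: 279 − 30 = 249 left.
July 2063 has 31 days: 249 − 31 = 218 left.
August 2063 has 31 days: 218 − 31 = 187 left.
September 2063 has 30 days: 187 − 30 = 157 left.
October 2063 has 31 days: 157 − 31 = 126 left.
November 2063 has 30 days: 126 − 30 = 96 left.
December 2063 has 31 days: 96 − 31 = 65 left.
January 2064 has 31 days: 65 − 31 = 34 left.
February 2064 has 29 days (2064 is a leap year): 34 − 29 = 5 left.
5 days into March 2064 → March 5, 2064.
Going back 3 weeks (= 21 days) from March 5, 2064:
Going back 5 days from March 5, 2064 reaches the end of the previous month; 21 − 5 = 16 left.
February 2064 has 29 days; 29 − 16 = 13 → February 13, 2064.
Counting back 469 days from February 13, 2064:
Going back 13 days from February 13, 2064 reaches the end of the previous month; 469 − 13 = 456 left.
January 2064 has 31 days: 456 − 31 = 425 left.
December 2063 has 31 days: 425 − 31 = 394 left.
November 2063 has 30 days: 394 − 30 = 364 left.
October 2063 has 31 days: 364 − 31 = 333 left.
September 2063 has 30 days: 333 − 30 = 303 left.
August 2063 has 31 days: 303 − 31 = 272 left.
July 2063 has 31 days: 272 − 31 = 241 left.
June 2063 has 30 days: 241 − 30 = 211 left.
May 2063 has 31 days: 211 − 31 = 180 left.
April 2063 has 30 days: 180 − 30 = 150 left.
March 2063 has 31 days: 150 − 31 = 119 left.
February 2063 has 28 days (2063 is not a leap year): 119 − 28 = 91 left.
January 2063 has 31 days: 91 − 31 = 60 left.
December 2062 has 31 days: 60 − 31 = 29 left.
November 2062 has 30 days; 30 − 29 = 1 → November 1, 2062.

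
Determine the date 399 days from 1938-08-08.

Counting forward 399 days from August 8, 1938.
August has 31 days, so 31 − 8 = 23 days remain after August 8, 1938; 399 − 23 = 376 left.
September 1938 has 30 days: 376 − 30 = 346 left.
October 1938 has 31 days: 346 − 31 = 315 left.
November 1938 has 30 days: 315 − 30 = 285 left.
December 1938 has 31 days: 285 − 31 = 254 left.
January 1939 has 31 days: 254 − 31 = 223 left.
February 1939 has 28 days (1939 is not a leap year): 223 − 28 = 195 left.
March 1939 has 31 days: 195 − 31 = 164 left.
April 1939 has 30 days: 164 − 30 = 134 left.
May 1939 has 31 days: 134 − 31 = 103 left.
June 1939 has 30 days: 103 − 30 = 73 left.
July 1939 has 31 days: 73 − 31 = 42 left.
August 1939 has 31 days: 42 − 31 = 11 left.
11 days into September 1939 → September 11, 1939.

September 11, 1939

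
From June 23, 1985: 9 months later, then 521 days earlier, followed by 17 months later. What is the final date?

Counting forward 9 months from June 23, 1985:
month 6 + 9 = 15, which is month 3 of year 1986 → March 1986.
Day 23 is valid in March, giving March 23, 1986.
Going back 521 days from March 23, 1986:
Going back 23 days from March 23, 1986 reaches the end of the previous month; 521 − 23 = 498 left.
February 1986 has 28 days (1986 is not a leap year): 498 − 28 = 470 left.
January 1986 has 31 days: 470 − 31 = 439 left.
December 1985 has 31 days: 439 − 31 = 408 left.
November 1985 has 30 days: 408 − 30 = 378 left.
October 1985 has 31 days: 378 − 31 = 347 left.
September 1985 has 30 days: 347 − 30 = 317 left.
August 1985 has 31 days: 317 − 31 = 286 left.
July 1985 has 31 days: 286 − 31 = 255 left.
June 1985 has 30 days: 255 − 30 = 225 left.
May 1985 has 31 days: 225 − 31 = 194 left.
April 1985 has 30 days: 194 − 30 = 164 left.
March 1985 has 31 days: 164 − 31 = 133 left.
February 1985 has 28 days (1985 is not a leap year): 133 − 28 = 105 left.
January 1985 has 31 days: 105 − 31 = 74 left.
December 1984 has 31 days: 74 − 31 = 43 left.
November 1984 has 30 days: 43 − 30 = 13 left.
October 1984 has 31 days; 31 − 13 = 18 → October 18, 1984.
Adding 17 months from October 18, 1984:
month 10 + 17 = 27, which is month 3 of year 1986 → March 1986.
Day 18 is valid in March, giving March 18, 1986.

March 18, 1986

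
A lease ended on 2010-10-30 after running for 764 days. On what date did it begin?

September 26, 2008

Subtracting 764 days from October 30, 2010.
Going back 30 days from October 30, 2010 reaches the end of the previous month; 764 − 30 = 734 left.
September 2010 has 30 days: 734 − 30 = 704 left.
August 2010 has 31 days: 704 − 31 = 673 left.
July 2010 has 31 days: 673 − 31 = 642 left.
June 2010 has 30 days: 642 − 30 = 612 left.
May 2010 has 31 days: 612 − 31 = 581 left.
April 2010 has 30 days: 581 − 30 = 551 left.
March 2010 has 31 days: 551 − 31 = 520 left.
February 2010 has 28 days (2010 is not a leap year): 520 − 28 = 492 left.
January 2010 has 31 days: 492 − 31 = 461 left.
December 2009 has 31 days: 461 − 31 = 430 left.
November 2009 has 30 days: 430 − 30 = 400 left.
October 2009 has 31 days: 400 − 31 = 369 left.
September 2009 has 30 days: 369 − 30 = 339 left.
August 2009 has 31 days: 339 − 31 = 308 left.
July 2009 has 31 days: 308 − 31 = 277 left.
June 2009 has 30 days: 277 − 30 = 247 left.
May 2009 has 31 days: 247 − 31 = 216 left.
April 2009 has 30 days: 216 − 30 = 186 left.
March 2009 has 31 days: 186 − 31 = 155 left.
February 2009 has 28 days (2009 is not a leap year): 155 − 28 = 127 left.
January 2009 has 31 days: 127 − 31 = 96 left.
December 2008 has 31 days: 96 − 31 = 65 left.
November 2008 has 30 days: 65 − 30 = 35 left.
October 2008 has 31 days: 35 − 31 = 4 left.
September 2008 has 30 days; 30 − 4 = 26 → September 26, 2008.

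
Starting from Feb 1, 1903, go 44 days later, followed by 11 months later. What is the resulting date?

February 17, 1904

Adding 44 days from February 1, 1903:
February has 28 days, so 28 − 1 = 27 days remain after February 1, 1903; 44 − 27 = 17 left.
17 days into March 1903 → March 17, 1903.
Advancing 11 months from March 17, 1903:
month 3 + 11 = 14, which is month 2 of year 1904 → February 1904.
Day 17 is valid in February, giving February 17, 1904.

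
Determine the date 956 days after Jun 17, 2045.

Adding 956 days from June 17, 2045.
June has 30 days, so 30 − 17 = 13 days remain after June 17, 2045; 956 − 13 = 943 left.
July 2045 has 31 days: 943 − 31 = 912 left.
August 2045 has 31 days: 912 − 31 = 881 left.
September 2045 has 30 days: 881 − 30 = 851 left.
October 2045 has 31 days: 851 − 31 = 820 left.
November 2045 has 30 days: 820 − 30 = 790 left.
December 2045 has 31 days: 790 − 31 = 759 left.
January 2046 has 31 days: 759 − 31 = 728 left.
February 2046 has 28 days (2046 is not a leap year): 728 − 28 = 700 left.
March 2046 has 31 days: 700 − 31 = 669 left.
April 2046 has 30 days: 669 − 30 = 639 left.
May 2046 has 31 days: 639 − 31 = 608 left.
June 2046 has 30 days: 608 − 30 = 578 left.
July 2046 has 31 days: 578 − 31 = 547 left.
August 2046 has 31 days: 547 − 31 = 516 left.
September 2046 has 30 days: 516 − 30 = 486 left.
October 2046 has 31 days: 486 − 31 = 455 left.
November 2046 has 30 days: 455 − 30 = 425 left.
December 2046 has 31 days: 425 − 31 = 394 left.
January 2047 has 31 days: 394 − 31 = 363 left.
February 2047 has 28 days (2047 is not a leap year): 363 − 28 = 335 left.
March 2047 has 31 days: 335 − 31 = 304 left.
April 2047 has 30 days: 304 − 30 = 274 left.
May 2047 has 31 days: 274 − 31 = 243 left.
June 2047 has 30 days: 243 − 30 = 213 left.
July 2047 has 31 days: 213 − 31 = 182 left.
August 2047 has 31 days: 182 − 31 = 151 left.
September 2047 has 30 days: 151 − 30 = 121 left.
October 2047 has 31 days: 121 − 31 = 90 left.
November 2047 has 30 days: 90 − 30 = 60 left.
December 2047 has 31 days: 60 − 31 = 29 left.
29 days into January 2048 → January 29, 2048.

January 29, 2048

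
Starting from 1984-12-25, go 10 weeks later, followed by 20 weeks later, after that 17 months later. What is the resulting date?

Advancing 10 weeks (= 70 days) from December 25, 1984:
December has 31 days, so 31 − 25 = 6 days remain after December 25, 1984; 70 − 6 = 64 left.
January 1985 has 31 days: 64 − 31 = 33 left.
February 1985 has 28 days (1985 is not a leap year): 33 − 28 = 5 left.
5 days into March 1985 → March 5, 1985.
Advancing 20 weeks (= 140 days) from March 5, 1985:
March has 31 days, so 31 − 5 = 26 days remain after March 5, 1985; 140 − 26 = 114 left.
April 1985 has 30 days: 114 − 30 = 84 left.
May 1985 has 31 days: 84 − 31 = 53 left.
June 1985 has 30 days: 53 − 30 = 23 left.
23 days into July 1985 → July 23, 1985.
Advancing 17 months from July 23, 1985:
month 7 + 17 = 24, which is month 12 of year 1986 → December 1986.
Day 23 is valid in December, giving December 23, 1986.

December 23, 1986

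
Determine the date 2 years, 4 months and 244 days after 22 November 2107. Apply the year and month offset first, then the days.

November 21, 2110

Adding 2 years, 4 months and 244 days from November 22, 2107: first the month/year part, then the days.
+2 years → 2109; month 11 + 4 = 15, which is month 3 of year 2110 → March 2110.
Day 22 is valid in March, giving March 22, 2110.
Now add 244 days from March 22, 2110.
March has 31 days, so 31 − 22 = 9 days remain after March 22, 2110; 244 − 9 = 235 left.
April 2110 has 30 days: 235 − 30 = 205 left.
May 2110 has 31 days: 205 − 31 = 174 left.
June 2110 has 30 days: 174 − 30 = 144 left.
July 2110 has 31 days: 144 − 31 = 113 left.
August 2110 has 31 days: 113 − 31 = 82 left.
September 2110 has 30 days: 82 − 30 = 52 left.
October 2110 has 31 days: 52 − 31 = 21 left.
21 days into November 2110 → November 21, 2110.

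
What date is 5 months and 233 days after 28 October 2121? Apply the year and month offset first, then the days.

November 16, 2122

Adding 5 months and 233 days from October 28, 2121: first the month/year part, then the days.
month 10 + 5 = 15, which is month 3 of year 2122 → March 2122.
Day 28 is valid in March, giving March 28, 2122.
Now add 233 days from March 28, 2122.
March has 31 days, so 31 − 28 = 3 days remain after March 28, 2122; 233 − 3 = 230 left.
April 2122 has 30 days: 230 − 30 = 200 left.
May 2122 has 31 days: 200 − 31 = 169 left.
June 2122 has 30 days: 169 − 30 = 139 left.
July 2122 has 31 days: 139 − 31 = 108 left.
August 2122 has 31 days: 108 − 31 = 77 left.
September 2122 has 30 days: 77 − 30 = 47 left.
October 2122 has 31 days: 47 − 31 = 16 left.
16 days into November 2122 → November 16, 2122.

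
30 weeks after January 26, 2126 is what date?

August 24, 2126

Advancing 30 weeks = 210 days from January 26, 2126.
January has 31 days, so 31 − 26 = 5 days remain after January 26, 2126; 210 − 5 = 205 left.
February 2126 has 28 days (2126 is not a leap year): 205 − 28 = 177 left.
March 2126 has 31 days: 177 − 31 = 146 left.
April 2126 has 30 days: 146 − 30 = 116 left.
May 2126 has 31 days: 116 − 31 = 85 left.
June 2126 has 30 days: 85 − 30 = 55 left.
July 2126 has 31 days: 55 − 31 = 24 left.
24 days into August 2126 → August 24, 2126.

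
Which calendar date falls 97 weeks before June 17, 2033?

August 8, 2031

Counting back 97 weeks = 679 days from June 17, 2033.
Going back 17 days from June 17, 2033 reaches the end of the previous month; 679 − 17 = 662 left.
May 2033 has 31 days: 662 − 31 = 631 left.
April 2033 has 30 days: 631 − 30 = 601 left.
March 2033 has 31 days: 601 − 31 = 570 left.
February 2033 has 28 days (2033 is not a leap year): 570 − 28 = 542 left.
January 2033 has 31 days: 542 − 31 = 511 left.
December 2032 has 31 days: 511 − 31 = 480 left.
November 2032 has 30 days: 480 − 30 = 450 left.
October 2032 has 31 days: 450 − 31 = 419 left.
September 2032 has 30 days: 419 − 30 = 389 left.
August 2032 has 31 days: 389 − 31 = 358 left.
July 2032 has 31 days: 358 − 31 = 327 left.
June 2032 has 30 days: 327 − 30 = 297 left.
May 2032 has 31 days: 297 − 31 = 266 left.
April 2032 has 30 days: 266 − 30 = 236 left.
March 2032 has 31 days: 236 − 31 = 205 left.
February 2032 has 29 days (2032 is a leap year): 205 − 29 = 176 left.
January 2032 has 31 days: 176 − 31 = 145 left.
December 2031 has 31 days: 145 − 31 = 114 left.
November 2031 has 30 days: 114 − 30 = 84 left.
October 2031 has 31 days: 84 − 31 = 53 left.
September 2031 has 30 days: 53 − 30 = 23 left.
August 2031 has 31 days; 31 − 23 = 8 → August 8, 2031.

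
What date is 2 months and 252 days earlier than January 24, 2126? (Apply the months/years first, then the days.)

March 17, 2125

Going back 2 months and 252 days from January 24, 2126: first the month/year part, then the days.
month 1 − 2 = -1, which is month 11 of year 2125 → November 2125.
Day 24 is valid in November, giving November 24, 2125.
Now subtract 252 days from November 24, 2125.
Going back 24 days from November 24, 2125 reaches the end of the previous month; 252 − 24 = 228 left.
October 2125 has 31 days: 228 − 31 = 197 left.
September 2125 has 30 days: 197 − 30 = 167 left.
August 2125 has 31 days: 167 − 31 = 136 left.
July 2125 has 31 days: 136 − 31 = 105 left.
June 2125 has 30 days: 105 − 30 = 75 left.
May 2125 has 31 days: 75 − 31 = 44 left.
April 2125 has 30 days: 44 − 30 = 14 left.
March 2125 has 31 days; 31 − 14 = 17 → March 17, 2125.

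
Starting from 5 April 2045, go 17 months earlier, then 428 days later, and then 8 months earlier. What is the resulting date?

May 6, 2044

Subtracting 17 months from April 5, 2045:
month 4 − 17 = -13, which is month 11 of year 2043 → November 2043.
Day 5 is valid in November, giving November 5, 2043.
Counting forward 428 days from November 5, 2043:
November has 30 days, so 30 − 5 = 25 days remain after November 5, 2043; 428 − 25 = 403 left.
December 2043 has 31 days: 403 − 31 = 372 left.
January 2044 has 31 days: 372 − 31 = 341 left.
February 2044 has 29 days (2044 is a leap year): 341 − 29 = 312 left.
March 2044 has 31 days: 312 − 31 = 281 left.
April 2044 has 30 days: 281 − 30 = 251 left.
May 2044 has 31 days: 251 − 31 = 220 left.
June 2044 has 30 days: 220 − 30 = 190 left.
July 2044 has 31 days: 190 − 31 = 159 left.
August 2044 has 31 days: 159 − 31 = 128 left.
September 2044 has 30 days: 128 − 30 = 98 left.
October 2044 has 31 days: 98 − 31 = 67 left.
November 2044 has 30 days: 67 − 30 = 37 left.
December 2044 has 31 days: 37 − 31 = 6 left.
6 days into January 2045 → January 6, 2045.
Counting back 8 months from January 6, 2045:
month 1 − 8 = -7, which is month 5 of year 2044 → May 2044.
Day 6 is valid in May, giving May 6, 2044.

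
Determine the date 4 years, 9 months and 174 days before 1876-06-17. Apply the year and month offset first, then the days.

March 27, 1871

Counting back 4 years, 9 months and 174 days from June 17, 1876: first the month/year part, then the days.
-4 years → 1872; month 6 − 9 = -3, which is month 9 of year 1871 → September 1871.
Day 17 is valid in September, giving September 17, 1871.
Now subtract 174 days from September 17, 1871.
Going back 17 days from September 17, 1871 reaches the end of the previous month; 174 − 17 = 157 left.
August 1871 has 31 days: 157 − 31 = 126 left.
July 1871 has 31 days: 126 − 31 = 95 left.
June 1871 has 30 days: 95 − 30 = 65 left.
May 1871 has 31 days: 65 − 31 = 34 left.
April 1871 has 30 days: 34 − 30 = 4 left.
March 1871 has 31 days; 31 − 4 = 27 → March 27, 1871.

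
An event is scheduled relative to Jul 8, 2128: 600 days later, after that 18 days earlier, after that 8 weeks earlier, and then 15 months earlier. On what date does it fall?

Advancing 600 days from July 8, 2128:
July has 31 days, so 31 − 8 = 23 days remain after July 8, 2128; 600 − 23 = 577 left.
August 2128 has 31 days: 577 − 31 = 546 left.
September 2128 has 30 days: 546 − 30 = 516 left.
October 2128 has 31 days: 516 − 31 = 485 left.
November 2128 has 30 days: 485 − 30 = 455 left.
December 2128 has 31 days: 455 − 31 = 424 left.
January 2129 has 31 days: 424 − 31 = 393 left.
February 2129 has 28 days (2129 is not a leap year): 393 − 28 = 365 left.
March 2129 has 31 days: 365 − 31 = 334 left.
April 2129 has 30 days: 334 − 30 = 304 left.
May 2129 has 31 days: 304 − 31 = 273 left.
June 2129 has 30 days: 273 − 30 = 243 left.
July 2129 has 31 days: 243 − 31 = 212 left.
August 2129 has 31 days: 212 − 31 = 181 left.
September 2129 has 30 days: 181 − 30 = 151 left.
October 2129 has 31 days: 151 − 31 = 120 left.
November 2129 has 30 days: 120 − 30 = 90 left.
December 2129 has 31 days: 90 − 31 = 59 left.
January 2130 has 31 days: 59 − 31 = 28 left.
28 days into February 2130 → February 28, 2130.
Going back 18 days from February 28, 2130:
28 − 18 = 10, still in February 2130.
Subtracting 8 weeks (= 56 days) from February 10, 2130:
Going back 10 days from February 10, 2130 reaches the end of the previous month; 56 − 10 = 46 left.
January 2130 has 31 days: 46 − 31 = 15 left.
December 2129 has 31 days; 31 − 15 = 16 → December 16, 2129.
Subtracting 15 months from December 16, 2129:
month 12 − 15 = -3, which is month 9 of year 2128 → September 2128.
Day 16 is valid in September, giving September 16, 2128.

September 16, 2128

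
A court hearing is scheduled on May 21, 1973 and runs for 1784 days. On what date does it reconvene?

April 9, 1978

Counting forward 1784 days from May 21, 1973.
May has 31 days, so 31 − 21 = 10 days remain after May 21, 1973; 1784 − 10 = 1774 left.
June 1973 has 30 days: 1774 − 30 = 1744 left.
July 1973 has 31 days: 1744 − 31 = 1713 left.
August 1973 has 31 days: 1713 − 31 = 1682 left.
September 1973 has 30 days: 1682 − 30 = 1652 left.
October 1973 has 31 days: 1652 − 31 = 1621 left.
November 1973 has 30 days: 1621 − 30 = 1591 left.
December 1973 has 31 days: 1591 − 31 = 1560 left.
January 1974 has 31 days: 1560 − 31 = 1529 left.
February 1974 has 28 days (1974 is not a leap year): 1529 − 28 = 1501 left.
March 1974 has 31 days: 1501 − 31 = 1470 left.
April 1974 has 30 days: 1470 − 30 = 1440 left.
May 1974 has 31 days: 1440 − 31 = 1409 left.
June 1974 has 30 days: 1409 − 30 = 1379 left.
July 1974 has 31 days: 1379 − 31 = 1348 left.
August 1974 has 31 days: 1348 − 31 = 1317 left.
September 1974 has 30 days: 1317 − 30 = 1287 left.
October 1974 has 31 days: 1287 − 31 = 1256 left.
November 1974 has 30 days: 1256 − 30 = 1226 left.
December 1974 has 31 days: 1226 − 31 = 1195 left.
January 1975 has 31 days: 1195 − 31 = 1164 left.
February 1975 has 28 days (1975 is not a leap year): 1164 − 28 = 1136 left.
March 1975 has 31 days: 1136 − 31 = 1105 left.
April 1975 has 30 days: 1105 − 30 = 1075 left.
May 1975 has 31 days: 1075 − 31 = 1044 left.
June 1975 has 30 days: 1044 − 30 = 1014 left.
July 1975 has 31 days: 1014 − 31 = 983 left.
August 1975 has 31 days: 983 − 31 = 952 left.
September 1975 has 30 days: 952 − 30 = 922 left.
October 1975 has 31 days: 922 − 31 = 891 left.
November 1975 has 30 days: 891 − 30 = 861 left.
December 1975 has 31 days: 861 − 31 = 830 left.
January 1976 has 31 days: 830 − 31 = 799 left.
February 1976 has 29 days (1976 is a leap year): 799 − 29 = 770 left.
March 1976 has 31 days: 770 − 31 = 739 left.
April 1976 has 30 days: 739 − 30 = 709 left.
May 1976 has 31 days: 709 − 31 = 678 left.
June 1976 has 30 days: 678 − 30 = 648 left.
July 1976 has 31 days: 648 − 31 = 617 left.
August 1976 has 31 days: 617 − 31 = 586 left.
September 1976 has 30 days: 586 − 30 = 556 left.
October 1976 has 31 days: 556 − 31 = 525 left.
November 1976 has 30 days: 525 − 30 = 495 left.
December 1976 has 31 days: 495 − 31 = 464 left.
January 1977 has 31 days: 464 − 31 = 433 left.
February 1977 has 28 days (1977 is not a leap year): 433 − 28 = 405 left.
March 1977 has 31 days: 405 − 31 = 374 left.
April 1977 has 30 days: 374 − 30 = 344 left.
May 1977 has 31 days: 344 − 31 = 313 left.
June 1977 has 30 days: 313 − 30 = 283 left.
July 1977 has 31 days: 283 − 31 = 252 left.
August 1977 has 31 days: 252 − 31 = 221 left.
September 1977 has 30 days: 221 − 30 = 191 left.
October 1977 has 31 days: 191 − 31 = 160 left.
November 1977 has 30 days: 160 − 30 = 130 left.
December 1977 has 31 days: 130 − 31 = 99 left.
January 1978 has 31 days: 99 − 31 = 68 left.
February 1978 has 28 days (1978 is not a leap year): 68 − 28 = 40 left.
March 1978 has 31 days: 40 − 31 = 9 left.
9 days into April 1978 → April 9, 1978.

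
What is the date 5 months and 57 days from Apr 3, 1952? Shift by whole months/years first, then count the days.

Counting forward 5 months and 57 days from April 3, 1952: first the month/year part, then the days.
month 4 + 5 = 9 → September 1952.
Day 3 is valid in September, giving September 3, 1952.
Now add 57 days from September 3, 1952.
September has 30 days, so 30 − 3 = 27 days remain after September 3, 1952; 57 − 27 = 30 left.
30 days into October 1952 → October 30, 1952.

October 30, 1952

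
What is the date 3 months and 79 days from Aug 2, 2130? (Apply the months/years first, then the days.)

January 20, 2131

Counting forward 3 months and 79 days from August 2, 2130: first the month/year part, then the days.
month 8 + 3 = 11 → November 2130.
Day 2 is valid in November, giving November 2, 2130.
Now add 79 days from November 2, 2130.
November has 30 days, so 30 − 2 = 28 days remain after November 2, 2130; 79 − 28 = 51 left.
December 2130 has 31 days: 51 − 31 = 20 left.
20 days into January 2131 → January 20, 2131.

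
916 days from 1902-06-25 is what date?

Counting forward 916 days from June 25, 1902.
June has 30 days, so 30 − 25 = 5 days remain after June 25, 1902; 916 − 5 = 911 left.
July 1902 has 31 days: 911 − 31 = 880 left.
August 1902 has 31 days: 880 − 31 = 849 left.
September 1902 has 30 days: 849 − 30 = 819 left.
October 1902 has 31 days: 819 − 31 = 788 left.
November 1902 has 30 days: 788 − 30 = 758 left.
December 1902 has 31 days: 758 − 31 = 727 left.
January 1903 has 31 days: 727 − 31 = 696 left.
February 1903 has 28 days (1903 is not a leap year): 696 − 28 = 668 left.
March 1903 has 31 days: 668 − 31 = 637 left.
April 1903 has 30 days: 637 − 30 = 607 left.
May 1903 has 31 days: 607 − 31 = 576 left.
June 1903 has 30 days: 576 − 30 = 546 left.
July 1903 has 31 days: 546 − 31 = 515 left.
August 1903 has 31 days: 515 − 31 = 484 left.
September 1903 has 30 days: 484 − 30 = 454 left.
October 1903 has 31 days: 454 − 31 = 423 left.
November 1903 has 30 days: 423 − 30 = 393 left.
December 1903 has 31 days: 393 − 31 = 362 left.
January 1904 has 31 days: 362 − 31 = 331 left.
February 1904 has 29 days (1904 is a leap year): 331 − 29 = 302 left.
March 1904 has 31 days: 302 − 31 = 271 left.
April 1904 has 30 days: 271 − 30 = 241 left.
May 1904 has 31 days: 241 − 31 = 210 left.
June 1904 has 30 days: 210 − 30 = 180 left.
July 1904 has 31 days: 180 − 31 = 149 left.
August 1904 has 31 days: 149 − 31 = 118 left.
September 1904 has 30 days: 118 − 30 = 88 left.
October 1904 has 31 days: 88 − 31 = 57 left.
November 1904 has 30 days: 57 − 30 = 27 left.
27 days into December 1904 → December 27, 1904.

December 27, 1904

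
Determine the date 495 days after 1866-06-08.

Advancing 495 days from June 8, 1866.
June has 30 days, so 30 − 8 = 22 days remain after June 8, 1866; 495 − 22 = 473 left.
July 1866 has 31 days: 473 − 31 = 442 left.
August 1866 has 31 days: 442 − 31 = 411 left.
September 1866 has 30 days: 411 − 30 = 381 left.
October 1866 has 31 days: 381 − 31 = 350 left.
November 1866 has 30 days: 350 − 30 = 320 left.
December 1866 has 31 days: 320 − 31 = 289 left.
January 1867 has 31 days: 289 − 31 = 258 left.
February 1867 has 28 days (1867 is not a leap year): 258 − 28 = 230 left.
March 1867 has 31 days: 230 − 31 = 199 left.
April 1867 has 30 days: 199 − 30 = 169 left.
May 1867 has 31 days: 169 − 31 = 138 left.
June 1867 has 30 days: 138 − 30 = 108 left.
July 1867 has 31 days: 108 − 31 = 77 left.
August 1867 has 31 days: 77 − 31 = 46 left.
September 1867 has 30 days: 46 − 30 = 16 left.
16 days into October 1867 → October 16, 1867.

October 16, 1867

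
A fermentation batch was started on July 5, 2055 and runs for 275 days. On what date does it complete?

Adding 275 days from July 5, 2055.
July has 31 days, so 31 − 5 = 26 days remain after July 5, 2055; 275 − 26 = 249 left.
August 2055 has 31 days: 249 − 31 = 218 left.
September 2055 has 30 days: 218 − 30 = 188 left.
October 2055 has 31 days: 188 − 31 = 157 left.
November 2055 has 30 days: 157 − 30 = 127 left.
December 2055 has 31 days: 127 − 31 = 96 left.
January 2056 has 31 days: 96 − 31 = 65 left.
February 2056 has 29 days (2056 is a leap year): 65 − 29 = 36 left.
March 2056 has 31 days: 36 − 31 = 5 left.
5 days into April 2056 → April 5, 2056.

April 5, 2056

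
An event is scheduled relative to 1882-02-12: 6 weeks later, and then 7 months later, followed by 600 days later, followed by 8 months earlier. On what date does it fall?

October 17, 1883

Counting forward 6 weeks (= 42 days) from February 12, 1882:
February has 28 days, so 28 − 12 = 16 days remain after February 12, 1882; 42 − 16 = 26 left.
26 days into March 1882 → March 26, 1882.
Adding 7 months from March 26, 1882:
month 3 + 7 = 10 → October 1882.
Day 26 is valid in October, giving October 26, 1882.
Advancing 600 days from October 26, 1882:
October has 31 days, so 31 − 26 = 5 days remain after October 26, 1882; 600 − 5 = 595 left.
November 1882 has 30 days: 595 − 30 = 565 left.
December 1882 has 31 days: 565 − 31 = 534 left.
January 1883 has 31 days: 534 − 31 = 503 left.
February 1883 has 28 days (1883 is not a leap year): 503 − 28 = 475 left.
March 1883 has 31 days: 475 − 31 = 444 left.
April 1883 has 30 days: 444 − 30 = 414 left.
May 1883 has 31 days: 414 − 31 = 383 left.
June 1883 has 30 days: 383 − 30 = 353 left.
July 1883 has 31 days: 353 − 31 = 322 left.
August 1883 has 31 days: 322 − 31 = 291 left.
September 1883 has 30 days: 291 − 30 = 261 left.
October 1883 has 31 days: 261 − 31 = 230 left.
November 1883 has 30 days: 230 − 30 = 200 left.
December 1883 has 31 days: 200 − 31 = 169 left.
January 1884 has 31 days: 169 − 31 = 138 left.
February 1884 has 29 days (1884 is a leap year): 138 − 29 = 109 left.
March 1884 has 31 days: 109 − 31 = 78 left.
April 1884 has 30 days: 78 − 30 = 48 left.
May 1884 has 31 days: 48 − 31 = 17 left.
17 days into June 1884 → June 17, 1884.
Subtracting 8 months from June 17, 1884:
month 6 − 8 = -2, which is month 10 of year 1883 → October 1883.
Day 17 is valid in October, giving October 17, 1883.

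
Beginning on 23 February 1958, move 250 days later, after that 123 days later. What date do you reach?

March 3, 1959

Adding 250 days from February 23, 1958:
February has 28 days, so 28 − 23 = 5 days remain after February 23, 1958; 250 − 5 = 245 left.
March 1958 has 31 days: 245 − 31 = 214 left.
April 1958 has 30 days: 214 − 30 = 184 left.
May 1958 has 31 days: 184 − 31 = 153 left.
June 1958 has 30 days: 153 − 30 = 123 left.
July 1958 has 31 days: 123 − 31 = 92 left.
August 1958 has 31 days: 92 − 31 = 61 left.
September 1958 has 30 days: 61 − 30 = 31 left.
31 days into October 1958 → October 31, 1958.
Counting forward 123 days from October 31, 1958:
October has 31 days, so 31 − 31 = 0 days remain after October 31, 1958; 123 − 0 = 123 left.
November 1958 has 30 days: 123 − 30 = 93 left.
December 1958 has 31 days: 93 − 31 = 62 left.
January 1959 has 31 days: 62 − 31 = 31 left.
February 1959 has 28 days (1959 is not a leap year): 31 − 28 = 3 left.
3 days into March 1959 → March 3, 1959.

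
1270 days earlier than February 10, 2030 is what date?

August 20, 2026

Going back 1270 days from February 10, 2030.
Going back 10 days from February 10, 2030 reaches the end of the previous month; 1270 − 10 = 1260 left.
January 2030 has 31 days: 1260 − 31 = 1229 left.
December 2029 has 31 days: 1229 − 31 = 1198 left.
November 2029 has 30 days: 1198 − 30 = 1168 left.
October 2029 has 31 days: 1168 − 31 = 1137 left.
September 2029 has 30 days: 1137 − 30 = 1107 left.
August 2029 has 31 days: 1107 − 31 = 1076 left.
July 2029 has 31 days: 1076 − 31 = 1045 left.
June 2029 has 30 days: 1045 − 30 = 1015 left.
May 2029 has 31 days: 1015 − 31 = 984 left.
April 2029 has 30 days: 984 − 30 = 954 left.
March 2029 has 31 days: 954 − 31 = 923 left.
February 2029 has 28 days (2029 is not a leap year): 923 − 28 = 895 left.
January 2029 has 31 days: 895 − 31 = 864 left.
December 2028 has 31 days: 864 − 31 = 833 left.
November 2028 has 30 days: 833 − 30 = 803 left.
October 2028 has 31 days: 803 − 31 = 772 left.
September 2028 has 30 days: 772 − 30 = 742 left.
August 2028 has 31 days: 742 − 31 = 711 left.
July 2028 has 31 days: 711 − 31 = 680 left.
June 2028 has 30 days: 680 − 30 = 650 left.
May 2028 has 31 days: 650 − 31 = 619 left.
April 2028 has 30 days: 619 − 30 = 589 left.
March 2028 has 31 days: 589 − 31 = 558 left.
February 2028 has 29 days (2028 is a leap year): 558 − 29 = 529 left.
January 2028 has 31 days: 529 − 31 = 498 left.
December 2027 has 31 days: 498 − 31 = 467 left.
November 2027 has 30 days: 467 − 30 = 437 left.
October 2027 has 31 days: 437 − 31 = 406 left.
September 2027 has 30 days: 406 − 30 = 376 left.
August 2027 has 31 days: 376 − 31 = 345 left.
July 2027 has 31 days: 345 − 31 = 314 left.
June 2027 has 30 days: 314 − 30 = 284 left.
May 2027 has 31 days: 284 − 31 = 253 left.
April 2027 has 30 days: 253 − 30 = 223 left.
March 2027 has 31 days: 223 − 31 = 192 left.
February 2027 has 28 days (2027 is not a leap year): 192 − 28 = 164 left.
January 2027 has 31 days: 164 − 31 = 133 left.
December 2026 has 31 days: 133 − 31 = 102 left.
November 2026 has 30 days: 102 − 30 = 72 left.
October 2026 has 31 days: 72 − 31 = 41 left.
September 2026 has 30 days: 41 − 30 = 11 left.
August 2026 has 31 days; 31 − 11 = 20 → August 20, 2026.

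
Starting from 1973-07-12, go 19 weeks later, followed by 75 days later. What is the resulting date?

Adding 19 weeks (= 133 days) from July 12, 1973:
July has 31 days, so 31 − 12 = 19 days remain after July 12, 1973; 133 − 19 = 114 left.
August 1973 has 31 days: 114 − 31 = 83 left.
September 1973 has 30 days: 83 − 30 = 53 left.
October 1973 has 31 days: 53 − 31 = 22 left.
22 days into November 1973 → November 22, 1973.
Advancing 75 days from November 22, 1973:
November has 30 days, so 30 − 22 = 8 days remain after November 22, 1973; 75 − 8 = 67 left.
December 1973 has 31 days: 67 − 31 = 36 left.
January 1974 has 31 days: 36 − 31 = 5 left.
5 days into February 1974 → February 5, 1974.

February 5, 1974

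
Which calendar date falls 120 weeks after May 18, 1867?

Adding 120 weeks = 840 days from May 18, 1867.
May has 31 days, so 31 − 18 = 13 days remain after May 18, 1867; 840 − 13 = 827 left.
June 1867 has 30 days: 827 − 30 = 797 left.
July 1867 has 31 days: 797 − 31 = 766 left.
August 1867 has 31 days: 766 − 31 = 735 left.
September 1867 has 30 days: 735 − 30 = 705 left.
October 1867 has 31 days: 705 − 31 = 674 left.
November 1867 has 30 days: 674 − 30 = 644 left.
December 1867 has 31 days: 644 − 31 = 613 left.
January 1868 has 31 days: 613 − 31 = 582 left.
February 1868 has 29 days (1868 is a leap year): 582 − 29 = 553 left.
March 1868 has 31 days: 553 − 31 = 522 left.
April 1868 has 30 days: 522 − 30 = 492 left.
May 1868 has 31 days: 492 − 31 = 461 left.
June 1868 has 30 days: 461 − 30 = 431 left.
July 1868 has 31 days: 431 − 31 = 400 left.
August 1868 has 31 days: 400 − 31 = 369 left.
September 1868 has 30 days: 369 − 30 = 339 left.
October 1868 has 31 days: 339 − 31 = 308 left.
November 1868 has 30 days: 308 − 30 = 278 left.
December 1868 has 31 days: 278 − 31 = 247 left.
January 1869 has 31 days: 247 − 31 = 216 left.
February 1869 has 28 days (1869 is not a leap year): 216 − 28 = 188 left.
March 1869 has 31 days: 188 − 31 = 157 left.
April 1869 has 30 days: 157 − 30 = 127 left.
May 1869 has 31 days: 127 − 31 = 96 left.
June 1869 has 30 days: 96 − 30 = 66 left.
July 1869 has 31 days: 66 − 31 = 35 left.
August 1869 has 31 days: 35 − 31 = 4 left.
4 days into September 1869 → September 4, 1869.

September 4, 1869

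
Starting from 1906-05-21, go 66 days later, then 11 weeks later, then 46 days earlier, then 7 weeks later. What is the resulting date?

October 14, 1906

Adding 66 days from May 21, 1906:
May has 31 days, so 31 − 21 = 10 days remain after May 21, 1906; 66 − 10 = 56 left.
June 1906 has 30 days: 56 − 30 = 26 left.
26 days into July 1906 → July 26, 1906.
Advancing 11 weeks (= 77 days) from July 26, 1906:
July has 31 days, so 31 − 26 = 5 days remain after July 26, 1906; 77 − 5 = 72 left.
August 1906 has 31 days: 72 − 31 = 41 left.
September 1906 has 30 days: 41 − 30 = 11 left.
11 days into October 1906 → October 11, 1906.
Subtracting 46 days from October 11, 1906:
Going back 11 days from October 11, 1906 reaches the end of the previous month; 46 − 11 = 35 left.
September 1906 has 30 days: 35 − 30 = 5 left.
August 1906 has 31 days; 31 − 5 = 26 → August 26, 1906.
Counting forward 7 weeks (= 49 days) from August 26, 1906:
August has 31 days, so 31 − 26 = 5 days remain after August 26, 1906; 49 − 5 = 44 left.
September 1906 has 30 days: 44 − 30 = 14 left.
14 days into October 1906 → October 14, 1906.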